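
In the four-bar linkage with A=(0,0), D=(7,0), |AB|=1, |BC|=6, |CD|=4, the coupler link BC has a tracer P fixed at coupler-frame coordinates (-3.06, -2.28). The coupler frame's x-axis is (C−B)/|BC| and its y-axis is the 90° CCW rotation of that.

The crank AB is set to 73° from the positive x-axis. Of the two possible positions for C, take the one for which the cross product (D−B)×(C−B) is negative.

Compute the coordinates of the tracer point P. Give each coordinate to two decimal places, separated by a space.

A=(0,0), D=(7.00,0)
B = A + 1.00·(cos73°, sin73°) = (0.2924, 0.9563)
|BD| = 6.7755
circle(B,6.00) ∩ circle(D,4.00): a=4.8636, h=3.5135
  candidates: C₊=(5.6032,3.7482) cross=23.806; C₋=(4.6114,-3.2085) cross=-23.806
  mode - wants cross < 0 → take C=(4.6114,-3.2085) (cross=-23.806)
ex = (C−B)/|BC| = (0.7198,-0.6941); ey = (0.6941,0.7198)
P = B + -3.06·ex + -2.28·ey = (-3.4930,1.4391)

-3.49 1.44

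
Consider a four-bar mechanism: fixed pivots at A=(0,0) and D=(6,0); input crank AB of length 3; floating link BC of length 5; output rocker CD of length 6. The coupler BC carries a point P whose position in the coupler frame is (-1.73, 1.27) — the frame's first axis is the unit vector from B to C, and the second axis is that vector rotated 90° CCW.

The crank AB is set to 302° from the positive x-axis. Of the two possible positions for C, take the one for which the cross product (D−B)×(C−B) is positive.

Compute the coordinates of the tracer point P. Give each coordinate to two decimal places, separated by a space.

0.74 -4.51

A=(0,0), D=(6.00,0)
B = A + 3.00·(cos302°, sin302°) = (1.5898, -2.5441)
|BD| = 5.0915
circle(B,5.00) ∩ circle(D,6.00): a=1.4655, h=4.7804
  candidates: C₊=(0.4704,2.3290) cross=24.339; C₋=(5.2479,-5.9527) cross=-24.339
  mode + wants cross > 0 → take C=(0.4704,2.3290) (cross=24.339)
ex = (C−B)/|BC| = (-0.2239,0.9746); ey = (-0.9746,-0.2239)
P = B + -1.73·ex + 1.27·ey = (0.7393,-4.5145)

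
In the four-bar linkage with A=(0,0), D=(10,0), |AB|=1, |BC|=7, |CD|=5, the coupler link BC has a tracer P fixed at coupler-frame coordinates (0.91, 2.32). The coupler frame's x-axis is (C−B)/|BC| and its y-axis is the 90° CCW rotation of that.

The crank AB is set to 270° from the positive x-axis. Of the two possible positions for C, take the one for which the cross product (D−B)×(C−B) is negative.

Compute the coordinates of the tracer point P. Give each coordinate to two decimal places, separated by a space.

A=(0,0), D=(10.00,0)
B = A + 1.00·(cos270°, sin270°) = (-0.0000, -1.0000)
|BD| = 10.0499
circle(B,7.00) ∩ circle(D,5.00): a=6.2190, h=3.2131
  candidates: C₊=(5.8684,2.8160) cross=32.292; C₋=(6.5078,-3.5784) cross=-32.292
  mode - wants cross < 0 → take C=(6.5078,-3.5784) (cross=-32.292)
ex = (C−B)/|BC| = (0.9297,-0.3683); ey = (0.3683,0.9297)
P = B + 0.91·ex + 2.32·ey = (1.7006,0.8217)

1.70 0.82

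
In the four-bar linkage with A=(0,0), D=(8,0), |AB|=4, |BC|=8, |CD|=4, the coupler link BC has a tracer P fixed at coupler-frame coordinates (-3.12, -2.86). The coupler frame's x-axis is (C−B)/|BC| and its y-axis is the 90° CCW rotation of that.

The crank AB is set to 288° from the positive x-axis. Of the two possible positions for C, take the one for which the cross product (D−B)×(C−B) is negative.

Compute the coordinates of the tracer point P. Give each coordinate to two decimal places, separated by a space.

A=(0,0), D=(8.00,0)
B = A + 4.00·(cos288°, sin288°) = (1.2361, -3.8042)
|BD| = 7.7603
circle(B,8.00) ∩ circle(D,4.00): a=6.9728, h=3.9217
  candidates: C₊=(5.3911,3.0321) cross=30.434; C₋=(9.2361,-3.8042) cross=-30.434
  mode - wants cross < 0 → take C=(9.2361,-3.8042) (cross=-30.434)
ex = (C−B)/|BC| = (1.0000,0.0000); ey = (-0.0000,1.0000)
P = B + -3.12·ex + -2.86·ey = (-1.8839,-6.6642)

-1.88 -6.66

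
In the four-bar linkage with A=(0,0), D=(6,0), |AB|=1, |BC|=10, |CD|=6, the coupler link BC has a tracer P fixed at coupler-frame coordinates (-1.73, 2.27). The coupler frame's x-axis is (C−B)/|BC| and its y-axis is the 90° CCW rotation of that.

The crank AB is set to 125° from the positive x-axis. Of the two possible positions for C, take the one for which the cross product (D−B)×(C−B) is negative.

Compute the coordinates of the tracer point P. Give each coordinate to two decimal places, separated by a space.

-0.31 3.66

A=(0,0), D=(6.00,0)
B = A + 1.00·(cos125°, sin125°) = (-0.5736, 0.8192)
|BD| = 6.6244
circle(B,10.00) ∩ circle(D,6.00): a=8.1428, h=5.8047
  candidates: C₊=(8.2245,5.5724) cross=38.453; C₋=(6.7890,-5.9479) cross=-38.453
  mode - wants cross < 0 → take C=(6.7890,-5.9479) (cross=-38.453)
ex = (C−B)/|BC| = (0.7363,-0.6767); ey = (0.6767,0.7363)
P = B + -1.73·ex + 2.27·ey = (-0.3112,3.6611)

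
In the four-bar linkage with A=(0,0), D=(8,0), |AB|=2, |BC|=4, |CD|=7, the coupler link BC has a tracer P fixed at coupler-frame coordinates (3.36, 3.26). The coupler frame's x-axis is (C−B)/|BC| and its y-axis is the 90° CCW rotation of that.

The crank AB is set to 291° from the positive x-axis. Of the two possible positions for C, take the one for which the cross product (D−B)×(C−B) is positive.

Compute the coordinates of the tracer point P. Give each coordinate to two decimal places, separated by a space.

A=(0,0), D=(8.00,0)
B = A + 2.00·(cos291°, sin291°) = (0.7167, -1.8672)
|BD| = 7.5188
circle(B,4.00) ∩ circle(D,7.00): a=1.5649, h=3.6812
  candidates: C₊=(1.3185,2.0873) cross=27.678; C₋=(3.1468,-5.0444) cross=-27.678
  mode + wants cross > 0 → take C=(1.3185,2.0873) (cross=27.678)
ex = (C−B)/|BC| = (0.1504,0.9886); ey = (-0.9886,0.1504)
P = B + 3.36·ex + 3.26·ey = (-2.0007,1.9450)

-2.00 1.95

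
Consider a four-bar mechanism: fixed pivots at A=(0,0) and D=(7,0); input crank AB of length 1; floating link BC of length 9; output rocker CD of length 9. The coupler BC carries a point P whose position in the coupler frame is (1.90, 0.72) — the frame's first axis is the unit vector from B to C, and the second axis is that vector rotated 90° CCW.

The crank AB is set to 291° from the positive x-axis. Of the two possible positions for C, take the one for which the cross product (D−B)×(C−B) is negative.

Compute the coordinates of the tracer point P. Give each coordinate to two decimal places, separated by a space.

1.93 -2.22

A=(0,0), D=(7.00,0)
B = A + 1.00·(cos291°, sin291°) = (0.3584, -0.9336)
|BD| = 6.7069
circle(B,9.00) ∩ circle(D,9.00): a=3.3535, h=8.3519
  candidates: C₊=(2.5166,7.8038) cross=56.016; C₋=(4.8417,-8.7374) cross=-56.016
  mode - wants cross < 0 → take C=(4.8417,-8.7374) (cross=-56.016)
ex = (C−B)/|BC| = (0.4982,-0.8671); ey = (0.8671,0.4982)
P = B + 1.90·ex + 0.72·ey = (1.9292,-2.2224)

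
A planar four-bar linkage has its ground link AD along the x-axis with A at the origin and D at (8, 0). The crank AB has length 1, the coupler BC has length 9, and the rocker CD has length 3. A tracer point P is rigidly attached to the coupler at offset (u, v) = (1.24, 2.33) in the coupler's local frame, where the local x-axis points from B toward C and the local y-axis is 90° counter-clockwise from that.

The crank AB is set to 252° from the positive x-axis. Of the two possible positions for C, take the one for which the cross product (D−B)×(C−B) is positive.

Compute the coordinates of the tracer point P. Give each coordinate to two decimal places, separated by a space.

-0.22 1.69

A=(0,0), D=(8.00,0)
B = A + 1.00·(cos252°, sin252°) = (-0.3090, -0.9511)
|BD| = 8.3633
circle(B,9.00) ∩ circle(D,3.00): a=8.4862, h=2.9975
  candidates: C₊=(7.7812,2.9920) cross=25.069; C₋=(8.4630,-2.9641) cross=-25.069
  mode + wants cross > 0 → take C=(7.7812,2.9920) (cross=25.069)
ex = (C−B)/|BC| = (0.8989,0.4381); ey = (-0.4381,0.8989)
P = B + 1.24·ex + 2.33·ey = (-0.2152,1.6867)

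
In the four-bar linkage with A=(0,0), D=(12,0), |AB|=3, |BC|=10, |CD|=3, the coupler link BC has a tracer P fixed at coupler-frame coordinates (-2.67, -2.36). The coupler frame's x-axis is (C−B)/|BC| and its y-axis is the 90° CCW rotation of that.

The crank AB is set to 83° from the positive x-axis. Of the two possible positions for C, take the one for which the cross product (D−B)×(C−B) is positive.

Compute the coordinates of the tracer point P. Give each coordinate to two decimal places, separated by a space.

A=(0,0), D=(12.00,0)
B = A + 3.00·(cos83°, sin83°) = (0.3656, 2.9776)
|BD| = 12.0094
circle(B,10.00) ∩ circle(D,3.00): a=9.7934, h=2.0222
  candidates: C₊=(10.3546,2.5085) cross=24.286; C₋=(9.3518,-1.4096) cross=-24.286
  mode + wants cross > 0 → take C=(10.3546,2.5085) (cross=24.286)
ex = (C−B)/|BC| = (0.9989,-0.0469); ey = (0.0469,0.9989)
P = B + -2.67·ex + -2.36·ey = (-2.4122,0.7455)

-2.41 0.75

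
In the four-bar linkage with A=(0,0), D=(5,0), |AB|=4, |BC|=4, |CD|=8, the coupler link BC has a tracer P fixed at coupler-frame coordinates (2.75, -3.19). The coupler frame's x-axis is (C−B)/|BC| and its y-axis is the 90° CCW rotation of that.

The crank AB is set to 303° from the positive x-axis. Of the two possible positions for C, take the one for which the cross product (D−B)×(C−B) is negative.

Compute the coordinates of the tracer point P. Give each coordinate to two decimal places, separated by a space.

-1.25 -5.80

A=(0,0), D=(5.00,0)
B = A + 4.00·(cos303°, sin303°) = (2.1786, -3.3547)
|BD| = 4.3834
circle(B,4.00) ∩ circle(D,8.00): a=-3.2835, h=2.2845
  candidates: C₊=(-1.6832,-4.3971) cross=10.014; C₋=(1.8135,-7.3380) cross=-10.014
  mode - wants cross < 0 → take C=(1.8135,-7.3380) (cross=-10.014)
ex = (C−B)/|BC| = (-0.0913,-0.9958); ey = (0.9958,-0.0913)
P = B + 2.75·ex + -3.19·ey = (-1.2491,-5.8021)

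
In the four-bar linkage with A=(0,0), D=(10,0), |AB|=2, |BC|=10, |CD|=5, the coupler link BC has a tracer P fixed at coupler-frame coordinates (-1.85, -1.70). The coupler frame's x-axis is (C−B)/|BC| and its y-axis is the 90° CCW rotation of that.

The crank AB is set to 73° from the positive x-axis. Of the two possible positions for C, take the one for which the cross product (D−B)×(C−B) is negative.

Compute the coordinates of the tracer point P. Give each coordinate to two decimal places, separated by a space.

-1.93 1.84

A=(0,0), D=(10.00,0)
B = A + 2.00·(cos73°, sin73°) = (0.5847, 1.9126)
|BD| = 9.6076
circle(B,10.00) ∩ circle(D,5.00): a=8.7070, h=4.9182
  candidates: C₊=(10.0965,4.9991) cross=47.252; C₋=(8.1383,-4.6405) cross=-47.252
  mode - wants cross < 0 → take C=(8.1383,-4.6405) (cross=-47.252)
ex = (C−B)/|BC| = (0.7554,-0.6553); ey = (0.6553,0.7554)
P = B + -1.85·ex + -1.70·ey = (-1.9267,1.8408)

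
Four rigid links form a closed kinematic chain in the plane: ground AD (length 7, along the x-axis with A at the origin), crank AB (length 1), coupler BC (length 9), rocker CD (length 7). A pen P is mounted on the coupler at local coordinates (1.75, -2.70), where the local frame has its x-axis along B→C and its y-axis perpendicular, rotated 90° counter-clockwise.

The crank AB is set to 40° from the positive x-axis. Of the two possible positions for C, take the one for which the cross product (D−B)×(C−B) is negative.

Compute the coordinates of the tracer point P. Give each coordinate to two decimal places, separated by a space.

A=(0,0), D=(7.00,0)
B = A + 1.00·(cos40°, sin40°) = (0.7660, 0.6428)
|BD| = 6.2670
circle(B,9.00) ∩ circle(D,7.00): a=5.6866, h=6.9759
  candidates: C₊=(7.1381,6.9986) cross=43.718; C₋=(5.7071,-6.8796) cross=-43.718
  mode - wants cross < 0 → take C=(5.7071,-6.8796) (cross=-43.718)
ex = (C−B)/|BC| = (0.5490,-0.8358); ey = (0.8358,0.5490)
P = B + 1.75·ex + -2.70·ey = (-0.5299,-2.3022)

-0.53 -2.30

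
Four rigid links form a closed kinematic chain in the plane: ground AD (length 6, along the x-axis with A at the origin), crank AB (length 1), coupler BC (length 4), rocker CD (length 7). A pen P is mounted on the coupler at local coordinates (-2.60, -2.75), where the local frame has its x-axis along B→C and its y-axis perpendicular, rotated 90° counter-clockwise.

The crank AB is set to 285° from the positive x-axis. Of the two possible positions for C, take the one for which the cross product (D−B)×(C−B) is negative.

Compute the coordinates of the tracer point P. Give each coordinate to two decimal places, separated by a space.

A=(0,0), D=(6.00,0)
B = A + 1.00·(cos285°, sin285°) = (0.2588, -0.9659)
|BD| = 5.8219
circle(B,4.00) ∩ circle(D,7.00): a=0.0768, h=3.9993
  candidates: C₊=(-0.3290,2.9906) cross=23.283; C₋=(0.9981,-4.8970) cross=-23.283
  mode - wants cross < 0 → take C=(0.9981,-4.8970) (cross=-23.283)
ex = (C−B)/|BC| = (0.1848,-0.9828); ey = (0.9828,0.1848)
P = B + -2.60·ex + -2.75·ey = (-2.9243,1.0810)

-2.92 1.08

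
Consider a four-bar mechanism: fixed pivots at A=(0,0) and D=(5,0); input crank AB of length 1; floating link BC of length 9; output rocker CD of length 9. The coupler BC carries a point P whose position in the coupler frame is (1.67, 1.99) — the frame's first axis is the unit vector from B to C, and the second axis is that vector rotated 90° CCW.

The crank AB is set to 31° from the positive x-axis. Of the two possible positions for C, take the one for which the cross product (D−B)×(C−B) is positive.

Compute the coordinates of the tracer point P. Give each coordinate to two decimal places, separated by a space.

-0.42 2.78

A=(0,0), D=(5.00,0)
B = A + 1.00·(cos31°, sin31°) = (0.8572, 0.5150)
|BD| = 4.1747
circle(B,9.00) ∩ circle(D,9.00): a=2.0874, h=8.7546
  candidates: C₊=(4.0086,8.9452) cross=36.548; C₋=(1.8485,-8.4302) cross=-36.548
  mode + wants cross > 0 → take C=(4.0086,8.9452) (cross=36.548)
ex = (C−B)/|BC| = (0.3502,0.9367); ey = (-0.9367,0.3502)
P = B + 1.67·ex + 1.99·ey = (-0.4221,2.7761)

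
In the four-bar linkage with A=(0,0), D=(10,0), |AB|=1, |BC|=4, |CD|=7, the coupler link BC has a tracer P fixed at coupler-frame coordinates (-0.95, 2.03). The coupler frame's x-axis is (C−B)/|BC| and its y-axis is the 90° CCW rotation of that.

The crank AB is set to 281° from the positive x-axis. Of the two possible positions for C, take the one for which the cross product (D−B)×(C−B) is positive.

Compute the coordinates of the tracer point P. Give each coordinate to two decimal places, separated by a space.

A=(0,0), D=(10.00,0)
B = A + 1.00·(cos281°, sin281°) = (0.1908, -0.9816)
|BD| = 9.8582
circle(B,4.00) ∩ circle(D,7.00): a=3.2554, h=2.3244
  candidates: C₊=(3.1985,1.6553) cross=22.914; C₋=(3.6614,-2.9703) cross=-22.914
  mode + wants cross > 0 → take C=(3.1985,1.6553) (cross=22.914)
ex = (C−B)/|BC| = (0.7519,0.6592); ey = (-0.6592,0.7519)
P = B + -0.95·ex + 2.03·ey = (-1.8618,-0.0815)

-1.86 -0.08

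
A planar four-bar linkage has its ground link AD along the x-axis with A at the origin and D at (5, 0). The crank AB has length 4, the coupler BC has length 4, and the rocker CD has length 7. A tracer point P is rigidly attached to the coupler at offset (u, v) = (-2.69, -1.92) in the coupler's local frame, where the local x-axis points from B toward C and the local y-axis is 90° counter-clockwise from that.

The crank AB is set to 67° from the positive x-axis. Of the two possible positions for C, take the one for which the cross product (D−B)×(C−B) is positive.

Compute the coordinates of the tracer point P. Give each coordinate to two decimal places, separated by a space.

A=(0,0), D=(5.00,0)
B = A + 4.00·(cos67°, sin67°) = (1.5629, 3.6820)
|BD| = 5.0369
circle(B,4.00) ∩ circle(D,7.00): a=-0.7573, h=3.9277
  candidates: C₊=(3.9173,6.9158) cross=19.783; C₋=(-1.8250,1.5555) cross=-19.783
  mode + wants cross > 0 → take C=(3.9173,6.9158) (cross=19.783)
ex = (C−B)/|BC| = (0.5886,0.8084); ey = (-0.8084,0.5886)
P = B + -2.69·ex + -1.92·ey = (1.5318,0.3772)

1.53 0.38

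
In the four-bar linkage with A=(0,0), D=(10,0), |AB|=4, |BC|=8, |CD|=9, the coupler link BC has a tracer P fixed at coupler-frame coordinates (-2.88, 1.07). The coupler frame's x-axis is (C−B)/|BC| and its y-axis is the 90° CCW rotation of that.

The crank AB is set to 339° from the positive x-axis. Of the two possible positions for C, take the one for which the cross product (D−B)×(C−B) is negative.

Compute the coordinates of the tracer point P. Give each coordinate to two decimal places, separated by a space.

A=(0,0), D=(10.00,0)
B = A + 4.00·(cos339°, sin339°) = (3.7343, -1.4335)
|BD| = 6.4276
circle(B,8.00) ∩ circle(D,9.00): a=1.8914, h=7.7732
  candidates: C₊=(3.8445,6.5658) cross=49.963; C₋=(7.3116,-8.5891) cross=-49.963
  mode - wants cross < 0 → take C=(7.3116,-8.5891) (cross=-49.963)
ex = (C−B)/|BC| = (0.4472,-0.8945); ey = (0.8945,0.4472)
P = B + -2.88·ex + 1.07·ey = (3.4036,1.6210)

3.40 1.62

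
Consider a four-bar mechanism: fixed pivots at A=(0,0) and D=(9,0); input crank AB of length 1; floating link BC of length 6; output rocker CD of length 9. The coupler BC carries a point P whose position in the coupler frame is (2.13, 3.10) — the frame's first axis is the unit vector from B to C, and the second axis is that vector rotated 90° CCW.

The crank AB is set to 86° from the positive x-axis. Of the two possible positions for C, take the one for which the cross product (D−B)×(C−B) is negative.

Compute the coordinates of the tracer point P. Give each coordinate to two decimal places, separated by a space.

3.57 -0.38

A=(0,0), D=(9.00,0)
B = A + 1.00·(cos86°, sin86°) = (0.0698, 0.9976)
|BD| = 8.9858
circle(B,6.00) ∩ circle(D,9.00): a=1.9889, h=5.6608
  candidates: C₊=(2.6748,6.4025) cross=50.866; C₋=(1.4180,-4.8490) cross=-50.866
  mode - wants cross < 0 → take C=(1.4180,-4.8490) (cross=-50.866)
ex = (C−B)/|BC| = (0.2247,-0.9744); ey = (0.9744,0.2247)
P = B + 2.13·ex + 3.10·ey = (3.5691,-0.3814)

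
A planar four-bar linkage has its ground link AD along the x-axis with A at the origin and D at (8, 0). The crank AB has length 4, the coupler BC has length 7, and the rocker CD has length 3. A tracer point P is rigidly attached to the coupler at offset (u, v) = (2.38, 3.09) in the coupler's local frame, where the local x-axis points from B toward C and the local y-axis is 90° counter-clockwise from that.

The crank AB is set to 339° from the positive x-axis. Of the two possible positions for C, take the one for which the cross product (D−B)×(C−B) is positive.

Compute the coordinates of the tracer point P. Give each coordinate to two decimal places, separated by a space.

3.87 2.46

A=(0,0), D=(8.00,0)
B = A + 4.00·(cos339°, sin339°) = (3.7343, -1.4335)
|BD| = 4.5001
circle(B,7.00) ∩ circle(D,3.00): a=6.6944, h=2.0457
  candidates: C₊=(9.4283,2.6381) cross=9.206; C₋=(10.7317,-1.2402) cross=-9.206
  mode + wants cross > 0 → take C=(9.4283,2.6381) (cross=9.206)
ex = (C−B)/|BC| = (0.8134,0.5817); ey = (-0.5817,0.8134)
P = B + 2.38·ex + 3.09·ey = (3.8730,2.4644)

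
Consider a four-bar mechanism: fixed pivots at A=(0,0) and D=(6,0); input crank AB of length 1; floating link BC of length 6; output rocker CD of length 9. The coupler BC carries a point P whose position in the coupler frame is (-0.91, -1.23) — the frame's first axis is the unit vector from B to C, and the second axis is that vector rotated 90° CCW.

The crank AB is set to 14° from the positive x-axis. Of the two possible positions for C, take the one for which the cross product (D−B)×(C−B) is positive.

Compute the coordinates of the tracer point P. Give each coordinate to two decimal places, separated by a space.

2.41 -0.29

A=(0,0), D=(6.00,0)
B = A + 1.00·(cos14°, sin14°) = (0.9703, 0.2419)
|BD| = 5.0355
circle(B,6.00) ∩ circle(D,9.00): a=-1.9505, h=5.6741
  candidates: C₊=(-0.7053,6.0032) cross=28.572; C₋=(-1.2506,-5.3319) cross=-28.572
  mode + wants cross > 0 → take C=(-0.7053,6.0032) (cross=28.572)
ex = (C−B)/|BC| = (-0.2793,0.9602); ey = (-0.9602,-0.2793)
P = B + -0.91·ex + -1.23·ey = (2.4055,-0.2884)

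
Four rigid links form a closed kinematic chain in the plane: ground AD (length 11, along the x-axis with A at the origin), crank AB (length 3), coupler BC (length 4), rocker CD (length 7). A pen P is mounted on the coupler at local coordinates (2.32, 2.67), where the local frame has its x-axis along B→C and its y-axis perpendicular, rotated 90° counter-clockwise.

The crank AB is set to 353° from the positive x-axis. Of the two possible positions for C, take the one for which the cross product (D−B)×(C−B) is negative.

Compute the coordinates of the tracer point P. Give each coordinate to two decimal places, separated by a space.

A=(0,0), D=(11.00,0)
B = A + 3.00·(cos353°, sin353°) = (2.9776, -0.3656)
|BD| = 8.0307
circle(B,4.00) ∩ circle(D,7.00): a=1.9607, h=3.4865
  candidates: C₊=(4.7776,3.2065) cross=27.999; C₋=(5.0951,-3.7592) cross=-27.999
  mode - wants cross < 0 → take C=(5.0951,-3.7592) (cross=-27.999)
ex = (C−B)/|BC| = (0.5294,-0.8484); ey = (0.8484,0.5294)
P = B + 2.32·ex + 2.67·ey = (6.4710,-0.9205)

6.47 -0.92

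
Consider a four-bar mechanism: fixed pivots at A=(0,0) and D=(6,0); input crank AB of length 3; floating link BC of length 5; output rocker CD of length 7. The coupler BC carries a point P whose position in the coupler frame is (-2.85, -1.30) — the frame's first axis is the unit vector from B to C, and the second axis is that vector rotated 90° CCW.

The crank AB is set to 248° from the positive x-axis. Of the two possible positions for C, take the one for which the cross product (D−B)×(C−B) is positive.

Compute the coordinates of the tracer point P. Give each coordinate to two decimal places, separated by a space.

A=(0,0), D=(6.00,0)
B = A + 3.00·(cos248°, sin248°) = (-1.1238, -2.7816)
|BD| = 7.6476
circle(B,5.00) ∩ circle(D,7.00): a=2.2547, h=4.4628
  candidates: C₊=(-0.6467,2.1956) cross=34.130; C₋=(2.5996,-6.1186) cross=-34.130
  mode + wants cross > 0 → take C=(-0.6467,2.1956) (cross=34.130)
ex = (C−B)/|BC| = (0.0954,0.9954); ey = (-0.9954,0.0954)
P = B + -2.85·ex + -1.30·ey = (-0.1017,-5.7426)

-0.10 -5.74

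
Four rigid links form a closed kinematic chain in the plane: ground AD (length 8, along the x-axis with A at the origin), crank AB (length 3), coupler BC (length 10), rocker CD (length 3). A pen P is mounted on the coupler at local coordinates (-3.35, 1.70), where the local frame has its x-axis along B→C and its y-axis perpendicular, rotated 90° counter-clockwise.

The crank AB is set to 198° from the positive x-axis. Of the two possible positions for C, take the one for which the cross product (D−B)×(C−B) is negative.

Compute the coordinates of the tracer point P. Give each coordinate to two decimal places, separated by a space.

-5.82 1.38

A=(0,0), D=(8.00,0)
B = A + 3.00·(cos198°, sin198°) = (-2.8532, -0.9271)
|BD| = 10.8927
circle(B,10.00) ∩ circle(D,3.00): a=9.6235, h=2.7183
  candidates: C₊=(6.5040,2.6004) cross=29.609; C₋=(6.9667,-2.8164) cross=-29.609
  mode - wants cross < 0 → take C=(6.9667,-2.8164) (cross=-29.609)
ex = (C−B)/|BC| = (0.9820,-0.1889); ey = (0.1889,0.9820)
P = B + -3.35·ex + 1.70·ey = (-5.8216,1.3753)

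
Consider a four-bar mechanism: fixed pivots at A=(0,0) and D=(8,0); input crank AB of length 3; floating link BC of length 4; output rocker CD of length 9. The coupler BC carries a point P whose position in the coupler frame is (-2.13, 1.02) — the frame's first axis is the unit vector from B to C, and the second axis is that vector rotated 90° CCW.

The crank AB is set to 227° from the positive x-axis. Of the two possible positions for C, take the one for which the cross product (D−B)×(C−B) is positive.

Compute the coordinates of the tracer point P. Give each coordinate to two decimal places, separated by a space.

-3.66 -3.92

A=(0,0), D=(8.00,0)
B = A + 3.00·(cos227°, sin227°) = (-2.0460, -2.1941)
|BD| = 10.2828
circle(B,4.00) ∩ circle(D,9.00): a=1.9808, h=3.4751
  candidates: C₊=(-0.8523,1.6237) cross=35.734; C₋=(0.6307,-5.1665) cross=-35.734
  mode + wants cross > 0 → take C=(-0.8523,1.6237) (cross=35.734)
ex = (C−B)/|BC| = (0.2984,0.9544); ey = (-0.9544,0.2984)
P = B + -2.13·ex + 1.02·ey = (-3.6551,-3.9226)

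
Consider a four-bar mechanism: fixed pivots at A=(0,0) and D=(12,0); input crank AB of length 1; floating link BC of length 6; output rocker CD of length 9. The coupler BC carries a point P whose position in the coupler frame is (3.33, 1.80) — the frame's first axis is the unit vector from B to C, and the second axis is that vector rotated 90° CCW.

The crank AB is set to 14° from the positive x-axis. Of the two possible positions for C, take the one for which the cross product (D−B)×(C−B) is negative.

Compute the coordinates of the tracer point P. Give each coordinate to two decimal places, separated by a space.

4.33 -1.50

A=(0,0), D=(12.00,0)
B = A + 1.00·(cos14°, sin14°) = (0.9703, 0.2419)
|BD| = 11.0324
circle(B,6.00) ∩ circle(D,9.00): a=3.4767, h=4.8900
  candidates: C₊=(4.5534,5.0545) cross=53.949; C₋=(4.3390,-4.7232) cross=-53.949
  mode - wants cross < 0 → take C=(4.3390,-4.7232) (cross=-53.949)
ex = (C−B)/|BC| = (0.5614,-0.8275); ey = (0.8275,0.5614)
P = B + 3.33·ex + 1.80·ey = (4.3294,-1.5031)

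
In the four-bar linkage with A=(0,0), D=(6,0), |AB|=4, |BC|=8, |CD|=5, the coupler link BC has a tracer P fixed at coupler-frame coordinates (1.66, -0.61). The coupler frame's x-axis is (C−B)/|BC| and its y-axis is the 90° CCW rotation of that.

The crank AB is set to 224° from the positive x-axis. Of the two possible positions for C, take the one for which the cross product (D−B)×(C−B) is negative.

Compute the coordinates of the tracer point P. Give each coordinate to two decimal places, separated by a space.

-1.43 -3.80

A=(0,0), D=(6.00,0)
B = A + 4.00·(cos224°, sin224°) = (-2.8774, -2.7786)
|BD| = 9.3021
circle(B,8.00) ∩ circle(D,5.00): a=6.7473, h=4.2981
  candidates: C₊=(2.2780,3.3387) cross=39.981; C₋=(4.8458,-4.8650) cross=-39.981
  mode - wants cross < 0 → take C=(4.8458,-4.8650) (cross=-39.981)
ex = (C−B)/|BC| = (0.9654,-0.2608); ey = (0.2608,0.9654)
P = B + 1.66·ex + -0.61·ey = (-1.4339,-3.8004)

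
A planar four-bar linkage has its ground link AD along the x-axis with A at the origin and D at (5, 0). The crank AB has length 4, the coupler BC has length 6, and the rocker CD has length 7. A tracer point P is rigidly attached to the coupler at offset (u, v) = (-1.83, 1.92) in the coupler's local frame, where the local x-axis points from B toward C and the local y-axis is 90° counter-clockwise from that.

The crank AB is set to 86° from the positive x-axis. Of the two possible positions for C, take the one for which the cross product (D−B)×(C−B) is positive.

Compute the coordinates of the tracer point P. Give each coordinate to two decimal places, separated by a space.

-2.26 4.74

A=(0,0), D=(5.00,0)
B = A + 4.00·(cos86°, sin86°) = (0.2790, 3.9903)
|BD| = 6.1814
circle(B,6.00) ∩ circle(D,7.00): a=2.0392, h=5.6429
  candidates: C₊=(5.4790,6.9836) cross=34.881; C₋=(-1.8062,-1.6357) cross=-34.881
  mode + wants cross > 0 → take C=(5.4790,6.9836) (cross=34.881)
ex = (C−B)/|BC| = (0.8667,0.4989); ey = (-0.4989,0.8667)
P = B + -1.83·ex + 1.92·ey = (-2.2648,4.7413)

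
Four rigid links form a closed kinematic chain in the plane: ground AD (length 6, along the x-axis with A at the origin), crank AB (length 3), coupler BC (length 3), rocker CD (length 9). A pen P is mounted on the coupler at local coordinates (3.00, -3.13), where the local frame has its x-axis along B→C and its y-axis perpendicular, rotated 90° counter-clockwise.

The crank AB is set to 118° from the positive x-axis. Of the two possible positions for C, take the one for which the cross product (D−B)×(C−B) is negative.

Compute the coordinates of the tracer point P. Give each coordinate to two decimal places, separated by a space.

A=(0,0), D=(6.00,0)
B = A + 3.00·(cos118°, sin118°) = (-1.4084, 2.6488)
|BD| = 7.8677
circle(B,3.00) ∩ circle(D,9.00): a=-0.6418, h=2.9305
  candidates: C₊=(-1.0261,5.6244) cross=23.057; C₋=(-2.9994,0.1055) cross=-23.057
  mode - wants cross < 0 → take C=(-2.9994,0.1055) (cross=-23.057)
ex = (C−B)/|BC| = (-0.5303,-0.8478); ey = (0.8478,-0.5303)
P = B + 3.00·ex + -3.13·ey = (-5.6530,1.7654)

-5.65 1.77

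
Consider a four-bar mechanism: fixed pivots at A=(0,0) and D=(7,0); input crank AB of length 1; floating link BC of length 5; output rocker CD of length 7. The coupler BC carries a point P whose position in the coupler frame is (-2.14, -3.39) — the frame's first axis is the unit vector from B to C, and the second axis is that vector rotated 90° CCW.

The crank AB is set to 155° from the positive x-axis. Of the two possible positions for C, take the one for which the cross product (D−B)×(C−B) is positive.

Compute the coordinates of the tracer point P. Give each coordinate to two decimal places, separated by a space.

A=(0,0), D=(7.00,0)
B = A + 1.00·(cos155°, sin155°) = (-0.9063, 0.4226)
|BD| = 7.9176
circle(B,5.00) ∩ circle(D,7.00): a=2.4432, h=4.3624
  candidates: C₊=(1.7662,4.6484) cross=34.540; C₋=(1.3005,-4.0640) cross=-34.540
  mode + wants cross > 0 → take C=(1.7662,4.6484) (cross=34.540)
ex = (C−B)/|BC| = (0.5345,0.8452); ey = (-0.8452,0.5345)
P = B + -2.14·ex + -3.39·ey = (0.8149,-3.1980)

0.81 -3.20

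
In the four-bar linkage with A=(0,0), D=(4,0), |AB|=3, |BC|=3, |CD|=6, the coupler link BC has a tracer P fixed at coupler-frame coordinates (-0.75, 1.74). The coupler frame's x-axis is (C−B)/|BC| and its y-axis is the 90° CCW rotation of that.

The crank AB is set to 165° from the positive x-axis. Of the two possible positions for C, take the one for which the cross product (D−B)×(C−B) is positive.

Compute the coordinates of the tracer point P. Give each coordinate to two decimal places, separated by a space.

-4.74 1.22

A=(0,0), D=(4.00,0)
B = A + 3.00·(cos165°, sin165°) = (-2.8978, 0.7765)
|BD| = 6.9413
circle(B,3.00) ∩ circle(D,6.00): a=1.5258, h=2.5830
  candidates: C₊=(-1.0926,3.1726) cross=17.930; C₋=(-1.6705,-1.9610) cross=-17.930
  mode + wants cross > 0 → take C=(-1.0926,3.1726) (cross=17.930)
ex = (C−B)/|BC| = (0.6017,0.7987); ey = (-0.7987,0.6017)
P = B + -0.75·ex + 1.74·ey = (-4.7388,1.2244)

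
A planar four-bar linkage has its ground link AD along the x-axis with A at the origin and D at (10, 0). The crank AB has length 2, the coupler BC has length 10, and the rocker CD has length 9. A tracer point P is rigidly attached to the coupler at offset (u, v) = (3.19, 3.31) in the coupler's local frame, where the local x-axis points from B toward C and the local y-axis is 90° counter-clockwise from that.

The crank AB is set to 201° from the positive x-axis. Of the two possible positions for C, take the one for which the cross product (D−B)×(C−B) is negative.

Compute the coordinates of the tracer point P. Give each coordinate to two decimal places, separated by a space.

A=(0,0), D=(10.00,0)
B = A + 2.00·(cos201°, sin201°) = (-1.8672, -0.7167)
|BD| = 11.8888
circle(B,10.00) ∩ circle(D,9.00): a=6.7435, h=7.3842
  candidates: C₊=(4.4189,7.0605) cross=87.789; C₋=(5.3092,-7.6809) cross=-87.789
  mode - wants cross < 0 → take C=(5.3092,-7.6809) (cross=-87.789)
ex = (C−B)/|BC| = (0.7176,-0.6964); ey = (0.6964,0.7176)
P = B + 3.19·ex + 3.31·ey = (2.7272,-0.5629)

2.73 -0.56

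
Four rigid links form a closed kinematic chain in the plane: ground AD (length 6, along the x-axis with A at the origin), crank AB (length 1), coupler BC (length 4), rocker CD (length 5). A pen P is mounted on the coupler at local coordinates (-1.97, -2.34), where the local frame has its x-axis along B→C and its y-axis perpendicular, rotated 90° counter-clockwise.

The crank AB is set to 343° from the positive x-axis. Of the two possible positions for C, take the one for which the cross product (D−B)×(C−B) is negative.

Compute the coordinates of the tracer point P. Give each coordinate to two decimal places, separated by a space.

A=(0,0), D=(6.00,0)
B = A + 1.00·(cos343°, sin343°) = (0.9563, -0.2924)
|BD| = 5.0522
circle(B,4.00) ∩ circle(D,5.00): a=1.6354, h=3.6504
  candidates: C₊=(2.3777,3.4466) cross=18.443; C₋=(2.8002,-3.8420) cross=-18.443
  mode - wants cross < 0 → take C=(2.8002,-3.8420) (cross=-18.443)
ex = (C−B)/|BC| = (0.4610,-0.8874); ey = (0.8874,0.4610)
P = B + -1.97·ex + -2.34·ey = (-2.0284,0.3772)

-2.03 0.38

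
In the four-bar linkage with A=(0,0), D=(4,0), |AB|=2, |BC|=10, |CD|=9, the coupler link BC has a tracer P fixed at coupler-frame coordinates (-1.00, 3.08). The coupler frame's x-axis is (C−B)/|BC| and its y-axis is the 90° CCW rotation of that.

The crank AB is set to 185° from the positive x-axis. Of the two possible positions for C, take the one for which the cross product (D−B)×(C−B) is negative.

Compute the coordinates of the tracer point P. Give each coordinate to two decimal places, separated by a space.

A=(0,0), D=(4.00,0)
B = A + 2.00·(cos185°, sin185°) = (-1.9924, -0.1743)
|BD| = 5.9949
circle(B,10.00) ∩ circle(D,9.00): a=4.5821, h=8.8884
  candidates: C₊=(2.3294,8.8436) cross=53.285; C₋=(2.8463,-8.9257) cross=-53.285
  mode - wants cross < 0 → take C=(2.8463,-8.9257) (cross=-53.285)
ex = (C−B)/|BC| = (0.4839,-0.8751); ey = (0.8751,0.4839)
P = B + -1.00·ex + 3.08·ey = (0.2192,2.1911)

0.22 2.19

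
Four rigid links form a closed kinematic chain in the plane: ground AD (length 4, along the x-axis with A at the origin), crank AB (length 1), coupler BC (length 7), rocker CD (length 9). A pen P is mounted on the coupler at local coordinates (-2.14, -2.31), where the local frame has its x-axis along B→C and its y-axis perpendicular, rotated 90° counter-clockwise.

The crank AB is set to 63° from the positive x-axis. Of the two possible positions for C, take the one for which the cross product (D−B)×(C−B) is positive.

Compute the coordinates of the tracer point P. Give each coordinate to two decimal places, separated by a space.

3.02 -0.94

A=(0,0), D=(4.00,0)
B = A + 1.00·(cos63°, sin63°) = (0.4540, 0.8910)
|BD| = 3.6562
circle(B,7.00) ∩ circle(D,9.00): a=-2.5480, h=6.5198
  candidates: C₊=(-0.4283,7.8352) cross=23.838; C₋=(-3.6060,-4.8113) cross=-23.838
  mode + wants cross > 0 → take C=(-0.4283,7.8352) (cross=23.838)
ex = (C−B)/|BC| = (-0.1260,0.9920); ey = (-0.9920,-0.1260)
P = B + -2.14·ex + -2.31·ey = (3.0153,-0.9408)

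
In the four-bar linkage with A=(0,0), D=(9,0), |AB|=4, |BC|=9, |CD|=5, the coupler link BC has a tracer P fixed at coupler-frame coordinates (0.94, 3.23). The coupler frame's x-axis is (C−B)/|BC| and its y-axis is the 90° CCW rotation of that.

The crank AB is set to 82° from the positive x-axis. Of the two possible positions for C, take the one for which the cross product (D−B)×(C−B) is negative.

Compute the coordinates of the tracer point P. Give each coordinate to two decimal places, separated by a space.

A=(0,0), D=(9.00,0)
B = A + 4.00·(cos82°, sin82°) = (0.5567, 3.9611)
|BD| = 9.3263
circle(B,9.00) ∩ circle(D,5.00): a=7.6654, h=4.7161
  candidates: C₊=(9.4994,4.9750) cross=43.984; C₋=(5.4933,-3.5642) cross=-43.984
  mode - wants cross < 0 → take C=(5.4933,-3.5642) (cross=-43.984)
ex = (C−B)/|BC| = (0.5485,-0.8361); ey = (0.8361,0.5485)
P = B + 0.94·ex + 3.23·ey = (3.7730,4.9468)

3.77 4.95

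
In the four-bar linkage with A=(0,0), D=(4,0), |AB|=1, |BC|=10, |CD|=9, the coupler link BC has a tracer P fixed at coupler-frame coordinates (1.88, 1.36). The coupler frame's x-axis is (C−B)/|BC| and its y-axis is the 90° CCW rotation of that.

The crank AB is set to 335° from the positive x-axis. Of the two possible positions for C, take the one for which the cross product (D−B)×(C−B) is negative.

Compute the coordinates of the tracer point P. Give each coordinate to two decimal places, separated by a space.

3.10 -1.18

A=(0,0), D=(4.00,0)
B = A + 1.00·(cos335°, sin335°) = (0.9063, -0.4226)
|BD| = 3.1224
circle(B,10.00) ∩ circle(D,9.00): a=4.6037, h=8.8773
  candidates: C₊=(4.2661,8.9961) cross=27.719; C₋=(6.6692,-8.5951) cross=-27.719
  mode - wants cross < 0 → take C=(6.6692,-8.5951) (cross=-27.719)
ex = (C−B)/|BC| = (0.5763,-0.8172); ey = (0.8172,0.5763)
P = B + 1.88·ex + 1.36·ey = (3.1012,-1.1753)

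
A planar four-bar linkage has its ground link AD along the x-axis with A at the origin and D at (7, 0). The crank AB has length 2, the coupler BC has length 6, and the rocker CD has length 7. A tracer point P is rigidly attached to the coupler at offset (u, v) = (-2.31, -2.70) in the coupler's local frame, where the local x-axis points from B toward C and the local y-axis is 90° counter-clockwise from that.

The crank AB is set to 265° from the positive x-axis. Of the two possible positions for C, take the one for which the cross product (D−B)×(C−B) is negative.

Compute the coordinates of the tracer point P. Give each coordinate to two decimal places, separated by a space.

A=(0,0), D=(7.00,0)
B = A + 2.00·(cos265°, sin265°) = (-0.1743, -1.9924)
|BD| = 7.4458
circle(B,6.00) ∩ circle(D,7.00): a=2.8499, h=5.2799
  candidates: C₊=(1.1589,3.8576) cross=39.314; C₋=(3.9845,-6.3172) cross=-39.314
  mode - wants cross < 0 → take C=(3.9845,-6.3172) (cross=-39.314)
ex = (C−B)/|BC| = (0.6931,-0.7208); ey = (0.7208,0.6931)
P = B + -2.31·ex + -2.70·ey = (-3.7216,-2.1988)

-3.72 -2.20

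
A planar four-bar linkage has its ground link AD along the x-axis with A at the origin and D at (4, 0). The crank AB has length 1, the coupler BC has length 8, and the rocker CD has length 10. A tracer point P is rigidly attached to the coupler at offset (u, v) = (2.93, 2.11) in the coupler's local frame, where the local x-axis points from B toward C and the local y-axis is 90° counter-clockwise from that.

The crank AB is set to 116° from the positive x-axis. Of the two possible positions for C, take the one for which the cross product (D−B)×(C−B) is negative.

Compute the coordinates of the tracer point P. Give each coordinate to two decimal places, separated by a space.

0.31 -2.63

A=(0,0), D=(4.00,0)
B = A + 1.00·(cos116°, sin116°) = (-0.4384, 0.8988)
|BD| = 4.5285
circle(B,8.00) ∩ circle(D,10.00): a=-1.7106, h=7.8150
  candidates: C₊=(-0.5639,8.8978) cross=35.390; C₋=(-3.6661,-6.4212) cross=-35.390
  mode - wants cross < 0 → take C=(-3.6661,-6.4212) (cross=-35.390)
ex = (C−B)/|BC| = (-0.4035,-0.9150); ey = (0.9150,-0.4035)
P = B + 2.93·ex + 2.11·ey = (0.3101,-2.6334)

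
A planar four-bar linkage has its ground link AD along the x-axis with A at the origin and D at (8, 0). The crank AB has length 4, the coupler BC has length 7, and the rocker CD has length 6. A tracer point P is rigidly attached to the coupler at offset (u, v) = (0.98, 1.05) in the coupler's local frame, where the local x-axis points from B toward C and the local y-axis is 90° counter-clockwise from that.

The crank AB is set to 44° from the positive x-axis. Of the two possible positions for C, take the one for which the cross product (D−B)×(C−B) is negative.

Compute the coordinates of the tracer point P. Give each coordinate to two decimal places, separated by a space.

A=(0,0), D=(8.00,0)
B = A + 4.00·(cos44°, sin44°) = (2.8774, 2.7786)
|BD| = 5.8277
circle(B,7.00) ∩ circle(D,6.00): a=4.0292, h=5.7241
  candidates: C₊=(9.1483,5.8891) cross=33.358; C₋=(3.6899,-4.1741) cross=-33.358
  mode - wants cross < 0 → take C=(3.6899,-4.1741) (cross=-33.358)
ex = (C−B)/|BC| = (0.1161,-0.9932); ey = (0.9932,0.1161)
P = B + 0.98·ex + 1.05·ey = (4.0340,1.9271)

4.03 1.93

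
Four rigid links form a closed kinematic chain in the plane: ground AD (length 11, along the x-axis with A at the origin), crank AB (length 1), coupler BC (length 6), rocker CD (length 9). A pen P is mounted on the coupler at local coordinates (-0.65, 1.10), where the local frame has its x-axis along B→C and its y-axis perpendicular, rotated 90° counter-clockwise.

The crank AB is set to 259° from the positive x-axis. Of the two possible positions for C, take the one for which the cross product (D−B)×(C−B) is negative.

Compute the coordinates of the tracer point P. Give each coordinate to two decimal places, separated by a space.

A=(0,0), D=(11.00,0)
B = A + 1.00·(cos259°, sin259°) = (-0.1908, -0.9816)
|BD| = 11.2338
circle(B,6.00) ∩ circle(D,9.00): a=3.6140, h=4.7895
  candidates: C₊=(2.9909,4.1053) cross=53.804; C₋=(3.8279,-5.4370) cross=-53.804
  mode - wants cross < 0 → take C=(3.8279,-5.4370) (cross=-53.804)
ex = (C−B)/|BC| = (0.6698,-0.7426); ey = (0.7426,0.6698)
P = B + -0.65·ex + 1.10·ey = (0.1906,0.2378)

0.19 0.24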